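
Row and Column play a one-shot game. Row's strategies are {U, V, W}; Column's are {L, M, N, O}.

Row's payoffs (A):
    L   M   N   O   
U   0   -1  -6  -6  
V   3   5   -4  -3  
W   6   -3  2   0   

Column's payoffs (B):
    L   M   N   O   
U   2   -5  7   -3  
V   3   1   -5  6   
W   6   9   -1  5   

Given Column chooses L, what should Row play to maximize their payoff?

With Column fixed at L, Row's payoffs are: U → 0, V → 3, W → 6.
The maximum is 6, achieved by W.

W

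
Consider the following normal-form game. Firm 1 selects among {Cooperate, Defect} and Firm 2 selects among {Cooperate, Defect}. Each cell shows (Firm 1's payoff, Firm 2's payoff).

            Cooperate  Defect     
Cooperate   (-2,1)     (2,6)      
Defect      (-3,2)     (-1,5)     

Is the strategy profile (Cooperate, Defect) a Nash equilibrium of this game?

Holding Firm 2 at Defect: Firm 1 gets 2 from Cooperate, versus -1 from Defect. No profitable deviation for Firm 1.
Holding Firm 1 at Cooperate: Firm 2 gets 6 from Defect, versus 1 from Cooperate. No profitable deviation for Firm 2 either.

Yes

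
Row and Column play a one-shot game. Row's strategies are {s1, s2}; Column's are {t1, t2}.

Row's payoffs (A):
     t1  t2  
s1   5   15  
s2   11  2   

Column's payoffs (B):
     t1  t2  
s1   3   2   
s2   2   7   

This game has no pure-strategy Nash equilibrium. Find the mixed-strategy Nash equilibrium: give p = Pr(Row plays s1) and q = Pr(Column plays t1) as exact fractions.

p = 5/6, q = 13/19

In a mixed NE each player is indifferent between their pure strategies, so the opponent's mix sets the indifference.
Column indifferent between t1 and t2: p·3 + (1−p)·2 = p·2 + (1−p)·7 ⟹ 2 + 1p = 7 + (-5)p ⟹ p = 5/6.
Row indifferent between s1 and s2: q·5 + (1−q)·15 = q·11 + (1−q)·2 ⟹ 15 + (-10)q = 2 + 9q ⟹ q = 13/19.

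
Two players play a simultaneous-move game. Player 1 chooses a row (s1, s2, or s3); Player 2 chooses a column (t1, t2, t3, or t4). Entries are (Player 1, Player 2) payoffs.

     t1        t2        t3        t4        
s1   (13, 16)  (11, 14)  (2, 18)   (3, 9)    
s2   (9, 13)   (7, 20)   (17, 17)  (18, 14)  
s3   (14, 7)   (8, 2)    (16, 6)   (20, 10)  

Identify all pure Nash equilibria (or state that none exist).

Find each player's best response to every opponent strategy; NE are the intersections.
Player 1's best responses — vs t1: s3 (payoff 14); vs t2: s1 (payoff 11); vs t3: s2 (payoff 17); vs t4: s3 (payoff 20).
Player 2's best responses — vs s1: t3 (payoff 18); vs s2: t2 (payoff 20); vs s3: t4 (payoff 10).
The only mutual best response is (s3, t4); neither player gains by switching there.

(s3, t4)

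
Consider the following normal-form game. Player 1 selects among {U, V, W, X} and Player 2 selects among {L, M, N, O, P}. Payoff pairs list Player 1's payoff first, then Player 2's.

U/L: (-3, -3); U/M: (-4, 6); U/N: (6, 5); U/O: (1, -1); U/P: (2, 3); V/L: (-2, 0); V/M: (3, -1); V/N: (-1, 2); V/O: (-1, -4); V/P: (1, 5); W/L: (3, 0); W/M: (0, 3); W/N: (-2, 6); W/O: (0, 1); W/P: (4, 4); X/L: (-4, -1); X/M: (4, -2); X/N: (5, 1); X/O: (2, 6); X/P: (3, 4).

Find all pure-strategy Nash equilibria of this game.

(X, O)

A profile is a Nash equilibrium when each player is best-responding to the other.
Player 1's best responses — vs L: W (payoff 3); vs M: X (payoff 4); vs N: U (payoff 6); vs O: X (payoff 2); vs P: W (payoff 4).
Player 2's best responses — vs U: M (payoff 6); vs V: P (payoff 5); vs W: N (payoff 6); vs X: O (payoff 6).
The only mutual best response is (X, O); neither player gains by switching there.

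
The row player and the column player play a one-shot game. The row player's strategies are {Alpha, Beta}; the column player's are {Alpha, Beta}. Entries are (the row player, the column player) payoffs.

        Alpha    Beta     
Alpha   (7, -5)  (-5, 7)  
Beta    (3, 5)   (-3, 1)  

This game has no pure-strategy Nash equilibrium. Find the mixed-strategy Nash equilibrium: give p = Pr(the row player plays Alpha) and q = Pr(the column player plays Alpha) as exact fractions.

Each player's mixing probability is pinned down by making the *other* player indifferent.
The column player indifferent between Alpha and Beta: p·(-5) + (1−p)·5 = p·7 + (1−p)·1 ⟹ 5 + (-10)p = 1 + 6p ⟹ p = 1/4.
The row player indifferent between Alpha and Beta: q·7 + (1−q)·(-5) = q·3 + (1−q)·(-3) ⟹ (-5) + 12q = (-3) + 6q ⟹ q = 1/3.

p = 1/4, q = 1/3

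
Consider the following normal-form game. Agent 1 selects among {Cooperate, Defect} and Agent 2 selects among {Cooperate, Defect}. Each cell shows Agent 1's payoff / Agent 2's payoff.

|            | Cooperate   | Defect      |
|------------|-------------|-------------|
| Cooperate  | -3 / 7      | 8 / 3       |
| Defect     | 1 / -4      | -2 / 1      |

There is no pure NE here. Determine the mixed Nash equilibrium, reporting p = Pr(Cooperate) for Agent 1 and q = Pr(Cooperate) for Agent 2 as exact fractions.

In a mixed NE each player is indifferent between their pure strategies, so the opponent's mix sets the indifference.
Agent 2 indifferent between Cooperate and Defect: p·7 + (1−p)·(-4) = p·3 + (1−p)·1 ⟹ (-4) + 11p = 1 + 2p ⟹ p = 5/9.
Agent 1 indifferent between Cooperate and Defect: q·(-3) + (1−q)·8 = q·1 + (1−q)·(-2) ⟹ 8 + (-11)q = (-2) + 3q ⟹ q = 5/7.

p = 5/9, q = 5/7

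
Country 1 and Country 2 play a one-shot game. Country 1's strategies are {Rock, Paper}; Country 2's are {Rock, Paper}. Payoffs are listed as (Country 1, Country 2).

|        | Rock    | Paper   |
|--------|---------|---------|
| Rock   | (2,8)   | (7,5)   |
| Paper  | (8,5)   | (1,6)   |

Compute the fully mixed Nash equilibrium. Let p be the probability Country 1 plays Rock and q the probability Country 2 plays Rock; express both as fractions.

In a mixed NE each player is indifferent between their pure strategies, so the opponent's mix sets the indifference.
Country 2 indifferent between Rock and Paper: p·8 + (1−p)·5 = p·5 + (1−p)·6 ⟹ 5 + 3p = 6 + (-1)p ⟹ p = 1/4.
Country 1 indifferent between Rock and Paper: q·2 + (1−q)·7 = q·8 + (1−q)·1 ⟹ 7 + (-5)q = 1 + 7q ⟹ q = 1/2.

p = 1/4, q = 1/2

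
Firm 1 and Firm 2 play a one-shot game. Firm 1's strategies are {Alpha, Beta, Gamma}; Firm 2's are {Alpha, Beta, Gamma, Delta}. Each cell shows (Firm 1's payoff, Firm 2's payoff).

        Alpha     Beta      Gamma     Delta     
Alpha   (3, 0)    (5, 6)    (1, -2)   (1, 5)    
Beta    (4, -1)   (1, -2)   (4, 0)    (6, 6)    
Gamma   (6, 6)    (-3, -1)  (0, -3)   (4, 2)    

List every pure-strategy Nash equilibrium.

(Alpha, Beta), (Beta, Delta), and (Gamma, Alpha)

A profile is a Nash equilibrium when each player is best-responding to the other.
Firm 1's best responses — vs Alpha: Gamma (payoff 6); vs Beta: Alpha (payoff 5); vs Gamma: Beta (payoff 4); vs Delta: Beta (payoff 6).
Firm 2's best responses — vs Alpha: Beta (payoff 6); vs Beta: Delta (payoff 6); vs Gamma: Alpha (payoff 6).
Mutual best responses occur at (Alpha, Beta), (Beta, Delta), and (Gamma, Alpha); at each, neither player gains by switching.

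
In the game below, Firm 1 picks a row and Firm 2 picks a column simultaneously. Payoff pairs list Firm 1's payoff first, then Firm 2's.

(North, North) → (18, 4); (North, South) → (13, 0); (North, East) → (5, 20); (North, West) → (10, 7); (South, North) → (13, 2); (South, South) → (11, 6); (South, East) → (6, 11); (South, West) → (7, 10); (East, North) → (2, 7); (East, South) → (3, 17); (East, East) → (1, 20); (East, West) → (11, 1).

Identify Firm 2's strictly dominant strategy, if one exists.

A strategy is strictly dominant if it gives Firm 2 a strictly higher payoff than every other strategy, against every choice by the opponent.
East strictly dominates: vs North: 20 > each of {4, 0, 7}; vs South: 11 > each of {2, 6, 10}; vs East: 20 > each of {7, 17, 1}.

East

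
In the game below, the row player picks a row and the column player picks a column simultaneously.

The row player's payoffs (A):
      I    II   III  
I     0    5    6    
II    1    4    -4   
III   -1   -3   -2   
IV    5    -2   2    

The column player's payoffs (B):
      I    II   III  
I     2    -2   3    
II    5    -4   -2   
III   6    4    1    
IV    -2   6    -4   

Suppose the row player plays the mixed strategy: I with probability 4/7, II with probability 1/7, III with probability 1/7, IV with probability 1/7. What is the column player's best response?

Compute the column player's expected payoff from each pure strategy against the given mix.
I: (4/7)·2 + (1/7)·5 + (1/7)·6 + (1/7)·(-2) = 17/7
II: (4/7)·(-2) + (1/7)·(-4) + (1/7)·4 + (1/7)·6 = -2/7
III: (4/7)·3 + (1/7)·(-2) + (1/7)·1 + (1/7)·(-4) = 1
Highest expected payoff is 17/7, from I.

I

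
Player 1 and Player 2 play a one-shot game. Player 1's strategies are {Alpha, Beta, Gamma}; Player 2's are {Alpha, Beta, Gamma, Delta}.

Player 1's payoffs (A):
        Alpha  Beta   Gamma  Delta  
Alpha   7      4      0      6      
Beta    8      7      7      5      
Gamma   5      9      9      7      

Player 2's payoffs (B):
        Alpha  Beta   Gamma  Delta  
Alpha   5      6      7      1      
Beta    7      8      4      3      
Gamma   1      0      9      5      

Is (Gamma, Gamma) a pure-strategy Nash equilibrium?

Yes

Holding Player 2 at Gamma: Player 1 gets 9 from Gamma, versus 0 from Alpha, 7 from Beta. No profitable deviation for Player 1.
Holding Player 1 at Gamma: Player 2 gets 9 from Gamma, versus 1 from Alpha, 0 from Beta, 5 from Delta. No profitable deviation for Player 2 either.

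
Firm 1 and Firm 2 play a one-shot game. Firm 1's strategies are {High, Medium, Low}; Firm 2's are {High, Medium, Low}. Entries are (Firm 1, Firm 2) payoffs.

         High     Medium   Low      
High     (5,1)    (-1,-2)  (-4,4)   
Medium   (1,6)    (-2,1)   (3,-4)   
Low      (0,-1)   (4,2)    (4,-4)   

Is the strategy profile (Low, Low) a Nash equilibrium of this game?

Holding Firm 2 at Low: Firm 1 gets 4 from Low, versus -4 from High, 3 from Medium. No profitable deviation for Firm 1.
Holding Firm 1 at Low: Firm 2 gets -4 from Low but could get 2 by switching to Medium. Firm 2 has a profitable deviation.

No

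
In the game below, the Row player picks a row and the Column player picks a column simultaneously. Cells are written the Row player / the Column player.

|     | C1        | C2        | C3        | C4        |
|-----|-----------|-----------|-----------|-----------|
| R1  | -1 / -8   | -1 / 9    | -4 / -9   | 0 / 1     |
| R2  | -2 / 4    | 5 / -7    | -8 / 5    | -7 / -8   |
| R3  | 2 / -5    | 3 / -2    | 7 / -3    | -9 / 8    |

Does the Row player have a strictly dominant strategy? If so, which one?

Check whether one of the Row player's strategies beats all alternatives regardless of what the opponent does.
R1 is not dominant: against C1, R3 gives 2 > -1.
R2 is not dominant: against C1, R1 gives -1 > -2.
R3 is not dominant: against C2, R2 gives 5 > 3.
No single strategy is best against every opponent action.

None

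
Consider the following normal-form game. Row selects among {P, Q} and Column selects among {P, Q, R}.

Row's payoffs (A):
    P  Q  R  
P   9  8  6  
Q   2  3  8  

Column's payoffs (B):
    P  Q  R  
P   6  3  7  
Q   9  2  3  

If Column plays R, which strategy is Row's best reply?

With Column fixed at R, Row's payoffs are: P → 6, Q → 8.
The maximum is 8, achieved by Q.

Q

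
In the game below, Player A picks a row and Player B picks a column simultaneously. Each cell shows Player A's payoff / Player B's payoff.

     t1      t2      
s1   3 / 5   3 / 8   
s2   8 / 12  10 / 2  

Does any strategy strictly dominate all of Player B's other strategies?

A strategy is strictly dominant if it gives Player B a strictly higher payoff than every other strategy, against every choice by the opponent.
t1 is not dominant: against s1, t2 gives 8 > 5.
t2 is not dominant: against s2, t1 gives 12 > 2.
No single strategy is best against every opponent action.

No strictly dominant strategy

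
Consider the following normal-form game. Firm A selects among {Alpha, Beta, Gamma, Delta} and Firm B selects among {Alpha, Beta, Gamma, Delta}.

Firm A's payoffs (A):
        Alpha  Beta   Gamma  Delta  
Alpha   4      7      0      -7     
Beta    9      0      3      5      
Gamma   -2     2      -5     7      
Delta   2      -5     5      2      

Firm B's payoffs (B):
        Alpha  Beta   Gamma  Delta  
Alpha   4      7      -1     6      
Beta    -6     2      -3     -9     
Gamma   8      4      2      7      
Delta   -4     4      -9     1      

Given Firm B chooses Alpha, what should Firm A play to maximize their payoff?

With Firm B fixed at Alpha, Firm A's payoffs are: Alpha → 4, Beta → 9, Gamma → -2, Delta → 2.
The maximum is 9, achieved by Beta.

Beta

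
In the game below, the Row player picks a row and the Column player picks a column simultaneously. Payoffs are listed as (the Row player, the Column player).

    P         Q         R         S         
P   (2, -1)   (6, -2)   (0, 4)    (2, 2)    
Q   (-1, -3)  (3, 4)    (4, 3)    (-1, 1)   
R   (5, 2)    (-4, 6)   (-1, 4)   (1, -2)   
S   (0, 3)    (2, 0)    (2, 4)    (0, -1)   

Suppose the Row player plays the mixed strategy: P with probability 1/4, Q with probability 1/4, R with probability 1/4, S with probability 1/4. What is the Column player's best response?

R

Compute the Column player's expected payoff from each pure strategy against the given mix.
P: (1/4)·(-1) + (1/4)·(-3) + (1/4)·2 + (1/4)·3 = 1/4
Q: (1/4)·(-2) + (1/4)·4 + (1/4)·6 + (1/4)·0 = 2
R: (1/4)·4 + (1/4)·3 + (1/4)·4 + (1/4)·4 = 15/4
S: (1/4)·2 + (1/4)·1 + (1/4)·(-2) + (1/4)·(-1) = 0
Highest expected payoff is 15/4, from R.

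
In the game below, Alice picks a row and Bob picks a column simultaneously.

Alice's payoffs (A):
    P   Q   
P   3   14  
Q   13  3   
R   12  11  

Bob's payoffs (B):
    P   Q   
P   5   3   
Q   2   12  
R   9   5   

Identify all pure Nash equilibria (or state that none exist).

None

A profile is a Nash equilibrium when each player is best-responding to the other.
Alice's best responses — vs P: Q (payoff 13); vs Q: P (payoff 14).
Bob's best responses — vs P: P (payoff 5); vs Q: Q (payoff 12); vs R: P (payoff 9).
No cell has both players best-responding. For instance, Alice's best reply to Q is P, but against P Bob prefers P over Q.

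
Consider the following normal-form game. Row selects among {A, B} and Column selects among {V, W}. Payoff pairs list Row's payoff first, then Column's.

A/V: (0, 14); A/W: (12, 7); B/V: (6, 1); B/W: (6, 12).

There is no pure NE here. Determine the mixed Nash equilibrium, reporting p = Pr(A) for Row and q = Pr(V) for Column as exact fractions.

Each player's mixing probability is pinned down by making the *other* player indifferent.
Column indifferent between V and W: p·14 + (1−p)·1 = p·7 + (1−p)·12 ⟹ 1 + 13p = 12 + (-5)p ⟹ p = 11/18.
Row indifferent between A and B: q·0 + (1−q)·12 = q·6 + (1−q)·6 ⟹ 12 + (-12)q = 6 + 0q ⟹ q = 1/2.

p = 11/18, q = 1/2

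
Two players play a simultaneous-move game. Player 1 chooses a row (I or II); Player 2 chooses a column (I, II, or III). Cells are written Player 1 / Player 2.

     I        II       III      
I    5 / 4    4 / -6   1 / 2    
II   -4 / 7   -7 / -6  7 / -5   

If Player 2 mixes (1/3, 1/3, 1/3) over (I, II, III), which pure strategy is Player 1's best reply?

Compute Player 1's expected payoff from each pure strategy against the given mix.
I: (1/3)·5 + (1/3)·4 + (1/3)·1 = 10/3
II: (1/3)·(-4) + (1/3)·(-7) + (1/3)·7 = -4/3
Highest expected payoff is 10/3, from I.

I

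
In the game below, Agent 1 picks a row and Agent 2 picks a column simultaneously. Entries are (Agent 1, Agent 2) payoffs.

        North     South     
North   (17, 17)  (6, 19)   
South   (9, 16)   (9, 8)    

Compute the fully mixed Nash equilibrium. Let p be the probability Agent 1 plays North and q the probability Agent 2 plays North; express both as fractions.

p = 4/5, q = 3/11

In a mixed NE each player is indifferent between their pure strategies, so the opponent's mix sets the indifference.
Agent 2 indifferent between North and South: p·17 + (1−p)·16 = p·19 + (1−p)·8 ⟹ 16 + 1p = 8 + 11p ⟹ p = 4/5.
Agent 1 indifferent between North and South: q·17 + (1−q)·6 = q·9 + (1−q)·9 ⟹ 6 + 11q = 9 + 0q ⟹ q = 3/11.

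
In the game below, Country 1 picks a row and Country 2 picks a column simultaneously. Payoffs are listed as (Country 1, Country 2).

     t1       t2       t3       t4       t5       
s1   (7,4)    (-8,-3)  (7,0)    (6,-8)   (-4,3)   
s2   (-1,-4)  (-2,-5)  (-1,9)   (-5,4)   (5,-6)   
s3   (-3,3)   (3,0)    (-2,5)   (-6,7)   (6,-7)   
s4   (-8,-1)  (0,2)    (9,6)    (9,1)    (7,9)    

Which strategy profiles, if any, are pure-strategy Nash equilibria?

(s1, t1) and (s4, t5)

Find each player's best response to every opponent strategy; NE are the intersections.
Country 1's best responses — vs t1: s1 (payoff 7); vs t2: s3 (payoff 3); vs t3: s4 (payoff 9); vs t4: s4 (payoff 9); vs t5: s4 (payoff 7).
Country 2's best responses — vs s1: t1 (payoff 4); vs s2: t3 (payoff 9); vs s3: t4 (payoff 7); vs s4: t5 (payoff 9).
Mutual best responses occur at (s1, t1) and (s4, t5); at each, neither player gains by switching.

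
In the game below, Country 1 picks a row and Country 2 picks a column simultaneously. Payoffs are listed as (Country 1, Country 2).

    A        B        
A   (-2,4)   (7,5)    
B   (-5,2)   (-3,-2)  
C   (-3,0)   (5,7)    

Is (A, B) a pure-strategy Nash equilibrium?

Holding Country 2 at B: Country 1 gets 7 from A, versus -3 from B, 5 from C. No profitable deviation for Country 1.
Holding Country 1 at A: Country 2 gets 5 from B, versus 4 from A. No profitable deviation for Country 2 either.

Yes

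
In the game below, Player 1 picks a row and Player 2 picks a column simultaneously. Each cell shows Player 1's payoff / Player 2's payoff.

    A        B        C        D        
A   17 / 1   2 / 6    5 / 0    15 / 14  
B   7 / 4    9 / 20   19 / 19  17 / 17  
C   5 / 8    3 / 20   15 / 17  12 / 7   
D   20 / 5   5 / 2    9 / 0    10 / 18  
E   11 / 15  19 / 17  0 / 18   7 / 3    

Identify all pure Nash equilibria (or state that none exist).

None

Check mutual best responses: a cell is a NE iff neither player can gain by unilaterally deviating.
Player 1's best responses — vs A: D (payoff 20); vs B: E (payoff 19); vs C: B (payoff 19); vs D: B (payoff 17).
Player 2's best responses — vs A: D (payoff 14); vs B: B (payoff 20); vs C: B (payoff 20); vs D: D (payoff 18); vs E: C (payoff 18).
No cell has both players best-responding. For instance, Player 1's best reply to A is D, but against D Player 2 prefers D over A.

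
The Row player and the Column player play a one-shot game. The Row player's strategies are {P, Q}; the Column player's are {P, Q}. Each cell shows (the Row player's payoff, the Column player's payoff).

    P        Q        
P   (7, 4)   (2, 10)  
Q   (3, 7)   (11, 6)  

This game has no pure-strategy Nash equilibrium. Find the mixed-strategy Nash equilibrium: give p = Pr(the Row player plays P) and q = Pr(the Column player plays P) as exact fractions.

Each player's mixing probability is pinned down by making the *other* player indifferent.
The Column player indifferent between P and Q: p·4 + (1−p)·7 = p·10 + (1−p)·6 ⟹ 7 + (-3)p = 6 + 4p ⟹ p = 1/7.
The Row player indifferent between P and Q: q·7 + (1−q)·2 = q·3 + (1−q)·11 ⟹ 2 + 5q = 11 + (-8)q ⟹ q = 9/13.

p = 1/7, q = 9/13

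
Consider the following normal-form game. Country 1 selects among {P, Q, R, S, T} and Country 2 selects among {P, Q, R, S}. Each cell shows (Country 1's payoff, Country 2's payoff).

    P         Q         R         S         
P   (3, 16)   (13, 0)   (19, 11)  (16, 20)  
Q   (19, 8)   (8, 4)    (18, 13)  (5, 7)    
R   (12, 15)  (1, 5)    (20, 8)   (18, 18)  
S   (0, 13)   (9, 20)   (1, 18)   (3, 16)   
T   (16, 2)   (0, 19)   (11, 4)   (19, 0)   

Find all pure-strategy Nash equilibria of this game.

No pure-strategy Nash equilibrium

Check mutual best responses: a cell is a NE iff neither player can gain by unilaterally deviating.
Country 1's best responses — vs P: Q (payoff 19); vs Q: P (payoff 13); vs R: R (payoff 20); vs S: T (payoff 19).
Country 2's best responses — vs P: S (payoff 20); vs Q: R (payoff 13); vs R: S (payoff 18); vs S: Q (payoff 20); vs T: Q (payoff 19).
No cell has both players best-responding. For instance, Country 1's best reply to S is T, but against T Country 2 prefers Q over S.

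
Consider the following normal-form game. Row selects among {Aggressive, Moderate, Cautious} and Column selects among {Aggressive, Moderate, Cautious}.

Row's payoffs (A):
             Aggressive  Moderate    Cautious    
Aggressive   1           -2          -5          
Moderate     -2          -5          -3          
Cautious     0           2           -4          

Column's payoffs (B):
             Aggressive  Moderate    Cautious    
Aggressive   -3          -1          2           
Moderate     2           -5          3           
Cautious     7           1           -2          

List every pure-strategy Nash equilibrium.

Check mutual best responses: a cell is a NE iff neither player can gain by unilaterally deviating.
Row's best responses — vs Aggressive: Aggressive (payoff 1); vs Moderate: Cautious (payoff 2); vs Cautious: Moderate (payoff -3).
Column's best responses — vs Aggressive: Cautious (payoff 2); vs Moderate: Cautious (payoff 3); vs Cautious: Aggressive (payoff 7).
The only mutual best response is (Moderate, Cautious); neither player gains by switching there.

(Moderate, Cautious)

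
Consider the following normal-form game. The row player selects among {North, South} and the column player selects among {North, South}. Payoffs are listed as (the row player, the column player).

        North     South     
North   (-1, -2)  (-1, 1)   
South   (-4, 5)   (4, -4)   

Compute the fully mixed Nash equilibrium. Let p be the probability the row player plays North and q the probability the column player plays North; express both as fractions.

Each player's mixing probability is pinned down by making the *other* player indifferent.
The column player indifferent between North and South: p·(-2) + (1−p)·5 = p·1 + (1−p)·(-4) ⟹ 5 + (-7)p = (-4) + 5p ⟹ p = 3/4.
The row player indifferent between North and South: q·(-1) + (1−q)·(-1) = q·(-4) + (1−q)·4 ⟹ (-1) + 0q = 4 + (-8)q ⟹ q = 5/8.

p = 3/4, q = 5/8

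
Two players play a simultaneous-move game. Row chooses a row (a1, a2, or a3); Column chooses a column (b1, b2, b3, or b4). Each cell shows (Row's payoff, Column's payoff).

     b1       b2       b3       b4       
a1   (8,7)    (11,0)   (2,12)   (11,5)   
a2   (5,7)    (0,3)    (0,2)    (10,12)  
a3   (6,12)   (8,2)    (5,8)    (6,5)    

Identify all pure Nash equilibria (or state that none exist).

No pure-strategy Nash equilibrium

Find each player's best response to every opponent strategy; NE are the intersections.
Row's best responses — vs b1: a1 (payoff 8); vs b2: a1 (payoff 11); vs b3: a3 (payoff 5); vs b4: a1 (payoff 11).
Column's best responses — vs a1: b3 (payoff 12); vs a2: b4 (payoff 12); vs a3: b1 (payoff 12).
No cell has both players best-responding. For instance, Row's best reply to b1 is a1, but against a1 Column prefers b3 over b1.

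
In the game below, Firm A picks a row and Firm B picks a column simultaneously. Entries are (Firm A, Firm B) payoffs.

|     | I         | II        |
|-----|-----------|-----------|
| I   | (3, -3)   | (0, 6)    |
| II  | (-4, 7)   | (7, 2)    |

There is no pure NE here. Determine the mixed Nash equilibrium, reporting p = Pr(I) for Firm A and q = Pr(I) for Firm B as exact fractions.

p = 5/14, q = 1/2

Each player's mixing probability is pinned down by making the *other* player indifferent.
Firm B indifferent between I and II: p·(-3) + (1−p)·7 = p·6 + (1−p)·2 ⟹ 7 + (-10)p = 2 + 4p ⟹ p = 5/14.
Firm A indifferent between I and II: q·3 + (1−q)·0 = q·(-4) + (1−q)·7 ⟹ 0 + 3q = 7 + (-11)q ⟹ q = 1/2.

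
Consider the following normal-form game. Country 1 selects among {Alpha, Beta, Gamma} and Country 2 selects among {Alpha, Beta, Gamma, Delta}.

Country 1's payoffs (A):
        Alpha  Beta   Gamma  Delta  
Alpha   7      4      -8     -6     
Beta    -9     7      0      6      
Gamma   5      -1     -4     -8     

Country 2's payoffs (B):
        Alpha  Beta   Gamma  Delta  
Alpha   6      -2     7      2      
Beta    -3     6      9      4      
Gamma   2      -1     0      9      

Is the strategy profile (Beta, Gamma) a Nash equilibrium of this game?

Holding Country 2 at Gamma: Country 1 gets 0 from Beta, versus -8 from Alpha, -4 from Gamma. No profitable deviation for Country 1.
Holding Country 1 at Beta: Country 2 gets 9 from Gamma, versus -3 from Alpha, 6 from Beta, 4 from Delta. No profitable deviation for Country 2 either.

Yes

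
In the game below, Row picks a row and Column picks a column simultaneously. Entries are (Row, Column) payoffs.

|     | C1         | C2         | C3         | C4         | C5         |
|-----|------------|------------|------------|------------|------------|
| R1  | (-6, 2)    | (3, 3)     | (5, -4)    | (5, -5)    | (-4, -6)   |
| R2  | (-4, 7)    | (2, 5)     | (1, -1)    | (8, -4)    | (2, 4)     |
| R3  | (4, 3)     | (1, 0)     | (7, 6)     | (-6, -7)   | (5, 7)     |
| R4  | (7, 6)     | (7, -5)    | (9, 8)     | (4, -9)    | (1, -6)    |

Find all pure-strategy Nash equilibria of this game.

(R3, C5) and (R4, C3)

Check mutual best responses: a cell is a NE iff neither player can gain by unilaterally deviating.
Row's best responses — vs C1: R4 (payoff 7); vs C2: R4 (payoff 7); vs C3: R4 (payoff 9); vs C4: R2 (payoff 8); vs C5: R3 (payoff 5).
Column's best responses — vs R1: C2 (payoff 3); vs R2: C1 (payoff 7); vs R3: C5 (payoff 7); vs R4: C3 (payoff 8).
Mutual best responses occur at (R3, C5) and (R4, C3); at each, neither player gains by switching.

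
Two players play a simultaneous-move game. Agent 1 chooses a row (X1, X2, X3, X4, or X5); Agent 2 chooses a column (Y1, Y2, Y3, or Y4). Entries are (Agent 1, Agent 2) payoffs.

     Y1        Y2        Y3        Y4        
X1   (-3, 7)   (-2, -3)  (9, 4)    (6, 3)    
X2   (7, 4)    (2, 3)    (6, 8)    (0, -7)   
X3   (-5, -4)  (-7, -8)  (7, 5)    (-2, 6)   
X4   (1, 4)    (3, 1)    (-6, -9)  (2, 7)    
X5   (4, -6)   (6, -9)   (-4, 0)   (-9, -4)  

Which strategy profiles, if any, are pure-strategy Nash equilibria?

None

Find each player's best response to every opponent strategy; NE are the intersections.
Agent 1's best responses — vs Y1: X2 (payoff 7); vs Y2: X5 (payoff 6); vs Y3: X1 (payoff 9); vs Y4: X1 (payoff 6).
Agent 2's best responses — vs X1: Y1 (payoff 7); vs X2: Y3 (payoff 8); vs X3: Y4 (payoff 6); vs X4: Y4 (payoff 7); vs X5: Y3 (payoff 0).
No cell has both players best-responding. For instance, Agent 1's best reply to Y2 is X5, but against X5 Agent 2 prefers Y3 over Y2.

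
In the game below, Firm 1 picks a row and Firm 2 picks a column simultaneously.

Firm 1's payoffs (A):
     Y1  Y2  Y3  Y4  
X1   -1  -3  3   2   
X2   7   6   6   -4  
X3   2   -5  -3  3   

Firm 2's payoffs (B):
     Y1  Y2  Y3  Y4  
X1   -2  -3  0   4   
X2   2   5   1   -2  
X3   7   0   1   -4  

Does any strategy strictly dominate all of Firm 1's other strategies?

None

Check whether one of Firm 1's strategies beats all alternatives regardless of what the opponent does.
X1 is not dominant: against Y1, X2 gives 7 > -1.
X2 is not dominant: against Y4, X1 gives 2 > -4.
X3 is not dominant: against Y1, X2 gives 7 > 2.
No single strategy is best against every opponent action.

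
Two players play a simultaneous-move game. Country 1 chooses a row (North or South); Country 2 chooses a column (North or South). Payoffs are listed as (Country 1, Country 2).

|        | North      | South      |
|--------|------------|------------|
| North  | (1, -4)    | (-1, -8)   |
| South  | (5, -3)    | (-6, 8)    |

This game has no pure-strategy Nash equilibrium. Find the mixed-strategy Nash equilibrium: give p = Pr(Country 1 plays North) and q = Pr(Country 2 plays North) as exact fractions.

p = 11/15, q = 5/9

In a mixed NE each player is indifferent between their pure strategies, so the opponent's mix sets the indifference.
Country 2 indifferent between North and South: p·(-4) + (1−p)·(-3) = p·(-8) + (1−p)·8 ⟹ (-3) + (-1)p = 8 + (-16)p ⟹ p = 11/15.
Country 1 indifferent between North and South: q·1 + (1−q)·(-1) = q·5 + (1−q)·(-6) ⟹ (-1) + 2q = (-6) + 11q ⟹ q = 5/9.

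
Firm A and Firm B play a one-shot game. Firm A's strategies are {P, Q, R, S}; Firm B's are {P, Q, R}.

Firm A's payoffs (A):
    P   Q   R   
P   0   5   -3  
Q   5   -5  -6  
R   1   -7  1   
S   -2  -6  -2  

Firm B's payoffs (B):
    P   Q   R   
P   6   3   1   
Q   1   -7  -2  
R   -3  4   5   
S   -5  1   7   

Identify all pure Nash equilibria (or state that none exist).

Check mutual best responses: a cell is a NE iff neither player can gain by unilaterally deviating.
Firm A's best responses — vs P: Q (payoff 5); vs Q: P (payoff 5); vs R: R (payoff 1).
Firm B's best responses — vs P: P (payoff 6); vs Q: P (payoff 1); vs R: R (payoff 5); vs S: R (payoff 7).
Mutual best responses occur at (Q, P) and (R, R); at each, neither player gains by switching.

(Q, P) and (R, R)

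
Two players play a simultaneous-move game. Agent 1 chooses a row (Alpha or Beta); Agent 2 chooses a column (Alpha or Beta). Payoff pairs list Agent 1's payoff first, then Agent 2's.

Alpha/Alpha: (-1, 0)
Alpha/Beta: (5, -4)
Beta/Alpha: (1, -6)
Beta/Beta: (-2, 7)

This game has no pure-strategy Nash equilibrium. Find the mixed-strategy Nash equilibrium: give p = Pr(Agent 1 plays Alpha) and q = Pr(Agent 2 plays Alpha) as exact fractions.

p = 13/17, q = 7/9

In a mixed NE each player is indifferent between their pure strategies, so the opponent's mix sets the indifference.
Agent 2 indifferent between Alpha and Beta: p·0 + (1−p)·(-6) = p·(-4) + (1−p)·7 ⟹ (-6) + 6p = 7 + (-11)p ⟹ p = 13/17.
Agent 1 indifferent between Alpha and Beta: q·(-1) + (1−q)·5 = q·1 + (1−q)·(-2) ⟹ 5 + (-6)q = (-2) + 3q ⟹ q = 7/9.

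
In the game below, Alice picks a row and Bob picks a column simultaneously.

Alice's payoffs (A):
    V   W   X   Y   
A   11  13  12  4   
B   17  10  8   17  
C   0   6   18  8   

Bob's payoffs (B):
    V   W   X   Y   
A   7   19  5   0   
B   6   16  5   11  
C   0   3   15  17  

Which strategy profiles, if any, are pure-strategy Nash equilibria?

Check mutual best responses: a cell is a NE iff neither player can gain by unilaterally deviating.
Alice's best responses — vs V: B (payoff 17); vs W: A (payoff 13); vs X: C (payoff 18); vs Y: B (payoff 17).
Bob's best responses — vs A: W (payoff 19); vs B: W (payoff 16); vs C: Y (payoff 17).
The only mutual best response is (A, W); neither player gains by switching there.

(A, W)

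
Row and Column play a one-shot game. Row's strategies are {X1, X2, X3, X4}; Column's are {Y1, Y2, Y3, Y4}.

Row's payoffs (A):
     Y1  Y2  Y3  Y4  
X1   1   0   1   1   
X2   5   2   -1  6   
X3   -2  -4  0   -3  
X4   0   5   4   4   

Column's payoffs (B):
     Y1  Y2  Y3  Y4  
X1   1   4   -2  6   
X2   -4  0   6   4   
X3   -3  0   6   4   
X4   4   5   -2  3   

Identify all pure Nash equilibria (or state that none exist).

(X4, Y2)

Find each player's best response to every opponent strategy; NE are the intersections.
Row's best responses — vs Y1: X2 (payoff 5); vs Y2: X4 (payoff 5); vs Y3: X4 (payoff 4); vs Y4: X2 (payoff 6).
Column's best responses — vs X1: Y4 (payoff 6); vs X2: Y3 (payoff 6); vs X3: Y3 (payoff 6); vs X4: Y2 (payoff 5).
The only mutual best response is (X4, Y2); neither player gains by switching there.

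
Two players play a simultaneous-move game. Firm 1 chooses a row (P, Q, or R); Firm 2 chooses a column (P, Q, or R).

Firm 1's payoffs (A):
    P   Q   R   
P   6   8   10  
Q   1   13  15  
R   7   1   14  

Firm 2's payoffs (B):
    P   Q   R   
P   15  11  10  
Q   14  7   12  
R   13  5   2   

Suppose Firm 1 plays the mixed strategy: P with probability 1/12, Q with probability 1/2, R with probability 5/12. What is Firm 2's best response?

Compute Firm 2's expected payoff from each pure strategy against the given mix.
P: (1/12)·15 + (1/2)·14 + (5/12)·13 = 41/3
Q: (1/12)·11 + (1/2)·7 + (5/12)·5 = 13/2
R: (1/12)·10 + (1/2)·12 + (5/12)·2 = 23/3
Highest expected payoff is 41/3, from P.

P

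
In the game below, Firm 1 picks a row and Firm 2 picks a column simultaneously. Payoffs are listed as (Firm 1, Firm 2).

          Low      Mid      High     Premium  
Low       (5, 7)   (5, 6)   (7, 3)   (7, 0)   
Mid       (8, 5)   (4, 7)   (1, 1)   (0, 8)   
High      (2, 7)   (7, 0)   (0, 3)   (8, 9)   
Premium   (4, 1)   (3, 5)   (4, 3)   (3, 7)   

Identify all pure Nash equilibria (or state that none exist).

Find each player's best response to every opponent strategy; NE are the intersections.
Firm 1's best responses — vs Low: Mid (payoff 8); vs Mid: High (payoff 7); vs High: Low (payoff 7); vs Premium: High (payoff 8).
Firm 2's best responses — vs Low: Low (payoff 7); vs Mid: Premium (payoff 8); vs High: Premium (payoff 9); vs Premium: Premium (payoff 7).
The only mutual best response is (High, Premium); neither player gains by switching there.

(High, Premium)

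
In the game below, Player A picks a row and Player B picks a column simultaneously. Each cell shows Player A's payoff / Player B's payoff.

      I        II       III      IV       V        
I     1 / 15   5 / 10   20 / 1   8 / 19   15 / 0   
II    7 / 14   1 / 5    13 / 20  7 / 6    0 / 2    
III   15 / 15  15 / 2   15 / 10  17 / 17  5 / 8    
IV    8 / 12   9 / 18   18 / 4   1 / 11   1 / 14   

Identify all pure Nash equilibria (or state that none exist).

(III, IV)

A profile is a Nash equilibrium when each player is best-responding to the other.
Player A's best responses — vs I: III (payoff 15); vs II: III (payoff 15); vs III: I (payoff 20); vs IV: III (payoff 17); vs V: I (payoff 15).
Player B's best responses — vs I: IV (payoff 19); vs II: III (payoff 20); vs III: IV (payoff 17); vs IV: II (payoff 18).
The only mutual best response is (III, IV); neither player gains by switching there.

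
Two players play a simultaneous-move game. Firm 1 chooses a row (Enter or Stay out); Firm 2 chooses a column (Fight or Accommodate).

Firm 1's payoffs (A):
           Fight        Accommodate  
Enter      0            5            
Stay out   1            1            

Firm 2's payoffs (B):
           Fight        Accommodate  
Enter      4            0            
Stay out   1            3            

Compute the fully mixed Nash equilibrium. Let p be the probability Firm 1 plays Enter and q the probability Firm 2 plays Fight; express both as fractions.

Each player's mixing probability is pinned down by making the *other* player indifferent.
Firm 2 indifferent between Fight and Accommodate: p·4 + (1−p)·1 = p·0 + (1−p)·3 ⟹ 1 + 3p = 3 + (-3)p ⟹ p = 1/3.
Firm 1 indifferent between Enter and Stay out: q·0 + (1−q)·5 = q·1 + (1−q)·1 ⟹ 5 + (-5)q = 1 + 0q ⟹ q = 4/5.

p = 1/3, q = 4/5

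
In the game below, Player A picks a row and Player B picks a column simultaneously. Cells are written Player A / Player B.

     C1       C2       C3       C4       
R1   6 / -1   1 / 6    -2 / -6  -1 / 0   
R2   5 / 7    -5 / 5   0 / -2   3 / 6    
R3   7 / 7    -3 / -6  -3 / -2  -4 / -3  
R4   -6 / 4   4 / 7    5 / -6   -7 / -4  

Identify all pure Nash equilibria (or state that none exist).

Find each player's best response to every opponent strategy; NE are the intersections.
Player A's best responses — vs C1: R3 (payoff 7); vs C2: R4 (payoff 4); vs C3: R4 (payoff 5); vs C4: R2 (payoff 3).
Player B's best responses — vs R1: C2 (payoff 6); vs R2: C1 (payoff 7); vs R3: C1 (payoff 7); vs R4: C2 (payoff 7).
Mutual best responses occur at (R3, C1) and (R4, C2); at each, neither player gains by switching.

(R3, C1) and (R4, C2)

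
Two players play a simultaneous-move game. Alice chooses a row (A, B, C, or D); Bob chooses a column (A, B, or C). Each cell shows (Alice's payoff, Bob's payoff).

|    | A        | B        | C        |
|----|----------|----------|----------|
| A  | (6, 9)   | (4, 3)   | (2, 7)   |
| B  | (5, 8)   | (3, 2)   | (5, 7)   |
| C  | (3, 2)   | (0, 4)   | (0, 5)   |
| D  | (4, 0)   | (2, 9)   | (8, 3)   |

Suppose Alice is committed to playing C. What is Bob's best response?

C

With Alice fixed at C, Bob's payoffs are: A → 2, B → 4, C → 5.
The maximum is 5, achieved by C.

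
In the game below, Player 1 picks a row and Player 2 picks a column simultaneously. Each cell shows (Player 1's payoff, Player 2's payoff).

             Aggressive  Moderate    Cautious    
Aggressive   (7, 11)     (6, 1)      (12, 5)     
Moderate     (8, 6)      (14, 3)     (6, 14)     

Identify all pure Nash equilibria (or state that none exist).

No pure-strategy Nash equilibrium

A profile is a Nash equilibrium when each player is best-responding to the other.
Player 1's best responses — vs Aggressive: Moderate (payoff 8); vs Moderate: Moderate (payoff 14); vs Cautious: Aggressive (payoff 12).
Player 2's best responses — vs Aggressive: Aggressive (payoff 11); vs Moderate: Cautious (payoff 14).
No cell has both players best-responding. For instance, Player 1's best reply to Moderate is Moderate, but against Moderate Player 2 prefers Cautious over Moderate.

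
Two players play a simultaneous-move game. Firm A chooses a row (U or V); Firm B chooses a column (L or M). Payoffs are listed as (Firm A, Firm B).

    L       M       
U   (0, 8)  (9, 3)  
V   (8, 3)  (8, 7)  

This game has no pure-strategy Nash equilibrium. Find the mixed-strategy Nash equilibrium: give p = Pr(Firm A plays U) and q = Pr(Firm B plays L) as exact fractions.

In a mixed NE each player is indifferent between their pure strategies, so the opponent's mix sets the indifference.
Firm B indifferent between L and M: p·8 + (1−p)·3 = p·3 + (1−p)·7 ⟹ 3 + 5p = 7 + (-4)p ⟹ p = 4/9.
Firm A indifferent between U and V: q·0 + (1−q)·9 = q·8 + (1−q)·8 ⟹ 9 + (-9)q = 8 + 0q ⟹ q = 1/9.

p = 4/9, q = 1/9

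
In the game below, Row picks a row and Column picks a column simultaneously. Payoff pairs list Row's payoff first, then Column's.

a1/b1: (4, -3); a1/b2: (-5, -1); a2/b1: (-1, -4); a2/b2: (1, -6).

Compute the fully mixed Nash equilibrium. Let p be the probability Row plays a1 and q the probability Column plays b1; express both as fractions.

p = 1/2, q = 6/11

In a mixed NE each player is indifferent between their pure strategies, so the opponent's mix sets the indifference.
Column indifferent between b1 and b2: p·(-3) + (1−p)·(-4) = p·(-1) + (1−p)·(-6) ⟹ (-4) + 1p = (-6) + 5p ⟹ p = 1/2.
Row indifferent between a1 and a2: q·4 + (1−q)·(-5) = q·(-1) + (1−q)·1 ⟹ (-5) + 9q = 1 + (-2)q ⟹ q = 6/11.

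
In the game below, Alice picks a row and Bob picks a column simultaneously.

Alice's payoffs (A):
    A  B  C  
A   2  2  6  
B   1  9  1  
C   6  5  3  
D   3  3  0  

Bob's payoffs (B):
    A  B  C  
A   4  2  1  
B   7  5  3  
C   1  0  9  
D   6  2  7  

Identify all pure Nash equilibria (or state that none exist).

No pure-strategy Nash equilibrium

Find each player's best response to every opponent strategy; NE are the intersections.
Alice's best responses — vs A: C (payoff 6); vs B: B (payoff 9); vs C: A (payoff 6).
Bob's best responses — vs A: A (payoff 4); vs B: A (payoff 7); vs C: C (payoff 9); vs D: C (payoff 7).
No cell has both players best-responding. For instance, Alice's best reply to B is B, but against B Bob prefers A over B.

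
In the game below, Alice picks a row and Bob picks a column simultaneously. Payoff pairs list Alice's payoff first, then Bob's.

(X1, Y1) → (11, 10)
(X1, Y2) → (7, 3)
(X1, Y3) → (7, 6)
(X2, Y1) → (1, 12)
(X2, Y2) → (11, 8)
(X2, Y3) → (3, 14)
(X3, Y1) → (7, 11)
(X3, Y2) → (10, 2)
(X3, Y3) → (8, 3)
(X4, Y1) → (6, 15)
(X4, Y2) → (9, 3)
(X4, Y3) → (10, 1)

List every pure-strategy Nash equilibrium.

Check mutual best responses: a cell is a NE iff neither player can gain by unilaterally deviating.
Alice's best responses — vs Y1: X1 (payoff 11); vs Y2: X2 (payoff 11); vs Y3: X4 (payoff 10).
Bob's best responses — vs X1: Y1 (payoff 10); vs X2: Y3 (payoff 14); vs X3: Y1 (payoff 11); vs X4: Y1 (payoff 15).
The only mutual best response is (X1, Y1); neither player gains by switching there.

(X1, Y1)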